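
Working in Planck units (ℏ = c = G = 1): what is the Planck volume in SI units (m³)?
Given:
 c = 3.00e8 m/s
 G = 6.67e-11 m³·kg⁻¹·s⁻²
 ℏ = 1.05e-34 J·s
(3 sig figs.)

4.18e-105 m³

Dimensional analysis gives V_P = (ℏG/c³)^(3/2).
  = √(1.75e-209)
  = 4.18e-105 m³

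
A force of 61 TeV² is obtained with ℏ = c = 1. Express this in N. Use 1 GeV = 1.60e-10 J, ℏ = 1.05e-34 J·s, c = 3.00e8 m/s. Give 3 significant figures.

Force is [E]/[L] = [E]²/(ℏc); restore (ℏc)⁻¹.
1 GeV² → 1/(ℏc) × (1 GeV in J)² = 8.13e5 N.
Convert the energy scale: 61 TeV² = 6.10e7 GeV².
Result: 6.10e7 × 8.13e5 = 4.96e13 N.

4.96e13 N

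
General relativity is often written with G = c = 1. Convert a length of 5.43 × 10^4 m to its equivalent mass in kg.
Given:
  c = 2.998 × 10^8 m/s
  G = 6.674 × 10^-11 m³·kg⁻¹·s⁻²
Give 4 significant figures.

7.313 × 10^31 kg

Length → mass via c²/G.
5.43 × 10^4 m × (c²/G) = 7.313 × 10^31 kg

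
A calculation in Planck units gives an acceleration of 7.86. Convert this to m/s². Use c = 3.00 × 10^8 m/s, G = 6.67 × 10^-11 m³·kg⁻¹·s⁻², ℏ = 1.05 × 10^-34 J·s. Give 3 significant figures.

One Planck acceleration: a_P = √(c⁷/(ℏG)) = 5.59 × 10^51 m/s².
7.86 × 5.59 × 10^51 m/s² = 4.39 × 10^52 m/s²

4.39 × 10^52 m/s²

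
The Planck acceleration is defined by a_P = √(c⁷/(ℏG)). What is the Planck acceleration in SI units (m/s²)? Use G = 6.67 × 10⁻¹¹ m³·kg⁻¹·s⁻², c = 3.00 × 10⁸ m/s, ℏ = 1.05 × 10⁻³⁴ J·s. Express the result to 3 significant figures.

5.59 × 10⁵¹ m/s²

a_P = √(c⁷/(ℏG))
  = √(3.12 × 10¹⁰³)
  = 5.59 × 10⁵¹ m/s²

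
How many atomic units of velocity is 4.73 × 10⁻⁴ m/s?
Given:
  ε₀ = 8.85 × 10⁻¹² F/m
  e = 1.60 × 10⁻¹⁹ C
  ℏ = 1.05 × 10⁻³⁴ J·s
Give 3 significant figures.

atomic unit of velocity: v_au = e²/(4πε₀ℏ) = 2.19 × 10⁶ m/s.
4.73 × 10⁻⁴ / 2.19 × 10⁶ = 2.16 × 10⁻¹⁰

2.16 × 10⁻¹⁰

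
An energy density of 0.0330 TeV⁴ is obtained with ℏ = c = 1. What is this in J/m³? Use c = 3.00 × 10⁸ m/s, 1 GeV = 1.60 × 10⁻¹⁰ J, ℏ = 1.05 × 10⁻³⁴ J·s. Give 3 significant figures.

6.92 × 10⁴⁷ J/m³

[E]/[L]³ = [E]⁴/(ℏc)³; restore (ℏc)⁻³.
1 GeV⁴ → 1/(ℏc)³ × (1 GeV in J)⁴ = 2.10 × 10³⁷ J/m³.
Convert the energy scale: 0.0330 TeV⁴ = 3.30 × 10¹⁰ GeV⁴.
Result: 3.30 × 10¹⁰ × 2.10 × 10³⁷ = 6.92 × 10⁴⁷ J/m³.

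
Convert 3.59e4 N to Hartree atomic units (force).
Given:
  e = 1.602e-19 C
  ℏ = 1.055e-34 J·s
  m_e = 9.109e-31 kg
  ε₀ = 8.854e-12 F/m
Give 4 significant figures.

atomic unit of force: F_au = E_h/a₀ = m_e²e⁶/((4πε₀)³ℏ⁴) = 8.220e-8 N.
3.59e4 / 8.220e-8 = 4.368e11

4.368e11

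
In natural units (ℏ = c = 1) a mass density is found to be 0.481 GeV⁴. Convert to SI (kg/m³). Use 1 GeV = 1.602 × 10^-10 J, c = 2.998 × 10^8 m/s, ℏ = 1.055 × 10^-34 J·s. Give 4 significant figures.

1.114 × 10^20 kg/m³

Mass density is [E]/(c²[L]³) = [E]⁴/(ℏ³c⁵).
1 GeV⁴ → 1/(ℏ³c⁵) × (1 GeV in J)⁴ = 2.316 × 10^20 kg/m³.
Result: 0.481 × 2.316 × 10^20 = 1.114 × 10^20 kg/m³.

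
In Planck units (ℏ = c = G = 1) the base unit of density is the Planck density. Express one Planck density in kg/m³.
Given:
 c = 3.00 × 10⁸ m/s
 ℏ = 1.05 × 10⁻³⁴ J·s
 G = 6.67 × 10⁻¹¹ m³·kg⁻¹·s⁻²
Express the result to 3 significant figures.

5.20 × 10⁹⁶ kg/m³

ρ_P = c⁵/(ℏG²)
  = 2.43 × 10⁴² / 4.67 × 10⁻⁵⁵
  = 5.20 × 10⁹⁶ kg/m³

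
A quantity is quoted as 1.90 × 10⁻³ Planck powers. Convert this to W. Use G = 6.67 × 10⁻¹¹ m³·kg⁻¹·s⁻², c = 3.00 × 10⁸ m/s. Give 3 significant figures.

One Planck power: P_P = c⁵/G = 3.64 × 10⁵² W.
1.90 × 10⁻³ × 3.64 × 10⁵² W = 6.92 × 10⁴⁹ W

6.92 × 10⁴⁹ W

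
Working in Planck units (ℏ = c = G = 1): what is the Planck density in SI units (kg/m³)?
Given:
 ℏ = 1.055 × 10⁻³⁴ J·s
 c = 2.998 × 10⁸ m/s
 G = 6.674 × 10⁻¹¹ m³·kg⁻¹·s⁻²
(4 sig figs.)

5.154 × 10⁹⁶ kg/m³

From ℏ = c = G = 1 the density scale is ρ_P = c⁵/(ℏG²).
  = 2.422 × 10⁴² / 4.699 × 10⁻⁵⁵
  = 5.154 × 10⁹⁶ kg/m³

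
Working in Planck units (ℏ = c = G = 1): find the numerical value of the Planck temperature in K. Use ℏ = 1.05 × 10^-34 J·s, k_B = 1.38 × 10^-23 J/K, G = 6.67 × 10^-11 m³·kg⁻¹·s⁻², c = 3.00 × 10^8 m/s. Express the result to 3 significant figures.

The unique combination of the constants set to 1 with dimensions of temperature is T_P = √(ℏc⁵/G) / k_B.
  = √(3.83 × 10^18) × 7.25 × 10^22
  = 1.42 × 10^32 K

1.42 × 10^32 K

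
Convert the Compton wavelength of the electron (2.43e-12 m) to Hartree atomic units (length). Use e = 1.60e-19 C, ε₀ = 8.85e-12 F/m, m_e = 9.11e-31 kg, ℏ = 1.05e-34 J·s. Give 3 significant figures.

Bohr radius: a₀ = 4πε₀ℏ²/(m_e e²) = 5.26e-11 m.
2.43e-12 / 5.26e-11 = 0.0462

0.0462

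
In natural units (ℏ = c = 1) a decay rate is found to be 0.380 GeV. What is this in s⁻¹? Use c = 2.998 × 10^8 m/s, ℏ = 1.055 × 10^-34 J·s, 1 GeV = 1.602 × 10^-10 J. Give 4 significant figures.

5.770 × 10^23 s⁻¹

A rate is [E]/ℏ; divide by ℏ.
1 GeV → 1/ℏ × (1 GeV in J) = 1.518 × 10^24 s⁻¹.
Result: 0.380 × 1.518 × 10^24 = 5.770 × 10^23 s⁻¹.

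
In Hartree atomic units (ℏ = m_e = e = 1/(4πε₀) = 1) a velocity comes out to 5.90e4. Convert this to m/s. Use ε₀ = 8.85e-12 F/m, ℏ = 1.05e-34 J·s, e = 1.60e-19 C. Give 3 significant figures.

One atomic unit of velocity: v_au = e²/(4πε₀ℏ) = 2.19e6 m/s.
5.90e4 × 2.19e6 m/s = 1.29e11 m/s

1.29e11 m/s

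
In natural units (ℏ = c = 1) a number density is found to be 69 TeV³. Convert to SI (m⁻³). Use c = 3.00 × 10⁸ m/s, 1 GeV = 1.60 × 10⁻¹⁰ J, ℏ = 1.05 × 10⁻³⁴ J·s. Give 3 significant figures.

9.04 × 10⁵⁷ m⁻³

Number density is [L]⁻³ = [E]³/(ℏc)³.
1 GeV³ → 1/(ℏc)³ × (1 GeV in J)³ = 1.31 × 10⁴⁷ m⁻³.
Convert the energy scale: 69 TeV³ = 6.90 × 10¹⁰ GeV³.
Result: 6.90 × 10¹⁰ × 1.31 × 10⁴⁷ = 9.04 × 10⁵⁷ m⁻³.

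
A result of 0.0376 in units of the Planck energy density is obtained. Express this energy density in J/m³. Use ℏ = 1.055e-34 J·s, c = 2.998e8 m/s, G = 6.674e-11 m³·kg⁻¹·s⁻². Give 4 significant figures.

1.742e112 J/m³

One Planck energy density: u_P = c⁷/(ℏG²) = 4.632e113 J/m³.
0.0376 × 4.632e113 J/m³ = 1.742e112 J/m³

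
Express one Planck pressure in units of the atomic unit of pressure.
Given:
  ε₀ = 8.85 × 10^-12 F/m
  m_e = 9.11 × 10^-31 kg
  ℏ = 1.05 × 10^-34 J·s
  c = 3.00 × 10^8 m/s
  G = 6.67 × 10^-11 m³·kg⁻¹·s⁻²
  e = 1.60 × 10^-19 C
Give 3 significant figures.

1.55 × 10^100

Planck pressure: p_P = c⁷/(ℏG²) = 4.68 × 10^113 Pa
atomic unit of pressure: P_au = E_h/a₀³ = m_e⁴e¹⁰/((4πε₀)⁵ℏ⁸) = 3.01 × 10^13 Pa
ratio = 4.68 × 10^113 / 3.01 × 10^13 = 1.55 × 10^100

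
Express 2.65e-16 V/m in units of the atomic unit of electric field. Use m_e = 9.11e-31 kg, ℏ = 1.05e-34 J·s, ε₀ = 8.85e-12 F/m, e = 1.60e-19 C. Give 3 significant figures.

5.09e-28

atomic unit of electric field: E_au = E_h/(e a₀) = m_e²e⁵/((4πε₀)³ℏ⁴) = 5.20e11 V/m.
2.65e-16 / 5.20e11 = 5.09e-28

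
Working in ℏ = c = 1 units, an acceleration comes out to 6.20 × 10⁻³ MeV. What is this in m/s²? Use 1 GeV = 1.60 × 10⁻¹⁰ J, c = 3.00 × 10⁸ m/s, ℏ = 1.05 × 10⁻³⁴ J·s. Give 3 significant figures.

Acceleration is [L]/[T]² = c·[E]/ℏ.
1 GeV → c/ℏ × (1 GeV in J) = 4.57 × 10³² m/s².
Convert the energy scale: 6.20 × 10⁻³ MeV = 6.20 × 10⁻⁶ GeV.
Result: 6.20 × 10⁻⁶ × 4.57 × 10³² = 2.83 × 10²⁷ m/s².

2.83 × 10²⁷ m/s²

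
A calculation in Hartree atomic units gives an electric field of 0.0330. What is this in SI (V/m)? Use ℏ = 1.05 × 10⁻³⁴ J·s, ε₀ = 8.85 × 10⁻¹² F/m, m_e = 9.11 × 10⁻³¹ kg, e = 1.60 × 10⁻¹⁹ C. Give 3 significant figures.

1.72 × 10¹⁰ V/m

One atomic unit of electric field: E_au = E_h/(e a₀) = m_e²e⁵/((4πε₀)³ℏ⁴) = 5.20 × 10¹¹ V/m.
0.0330 × 5.20 × 10¹¹ V/m = 1.72 × 10¹⁰ V/m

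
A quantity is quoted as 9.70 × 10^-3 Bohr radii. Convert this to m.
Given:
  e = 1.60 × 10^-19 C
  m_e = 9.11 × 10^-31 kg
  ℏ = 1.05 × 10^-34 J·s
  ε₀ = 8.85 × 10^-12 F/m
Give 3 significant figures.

One Bohr radius: a₀ = 4πε₀ℏ²/(m_e e²) = 5.26 × 10^-11 m.
9.70 × 10^-3 × 5.26 × 10^-11 m = 5.10 × 10^-13 m

5.10 × 10^-13 m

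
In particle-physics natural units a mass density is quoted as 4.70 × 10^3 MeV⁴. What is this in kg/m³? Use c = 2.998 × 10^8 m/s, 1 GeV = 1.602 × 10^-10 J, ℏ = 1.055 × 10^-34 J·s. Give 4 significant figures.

1.089 × 10^12 kg/m³

Mass density is [E]/(c²[L]³) = [E]⁴/(ℏ³c⁵).
1 GeV⁴ → 1/(ℏ³c⁵) × (1 GeV in J)⁴ = 2.316 × 10^20 kg/m³.
Convert the energy scale: 4.70 × 10^3 MeV⁴ = 4.70 × 10^-9 GeV⁴.
Result: 4.70 × 10^-9 × 2.316 × 10^20 = 1.089 × 10^12 kg/m³.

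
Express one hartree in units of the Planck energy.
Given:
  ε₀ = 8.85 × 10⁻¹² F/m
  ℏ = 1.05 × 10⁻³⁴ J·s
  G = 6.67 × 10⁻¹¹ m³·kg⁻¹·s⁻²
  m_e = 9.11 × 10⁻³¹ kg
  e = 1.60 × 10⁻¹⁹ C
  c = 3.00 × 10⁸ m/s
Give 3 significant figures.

2.24 × 10⁻²⁷

hartree: E_h = m_e e⁴/(4πε₀ℏ)² = 4.38 × 10⁻¹⁸ J
Planck energy: E_P = √(ℏc⁵/G) = 1.96 × 10⁹ J
ratio = 4.38 × 10⁻¹⁸ / 1.96 × 10⁹ = 2.24 × 10⁻²⁷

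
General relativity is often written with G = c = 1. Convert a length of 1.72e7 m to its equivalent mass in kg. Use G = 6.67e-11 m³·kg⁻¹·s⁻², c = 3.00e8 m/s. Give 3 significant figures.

2.32e34 kg

Length → mass via c²/G.
1.72e7 m × (c²/G) = 2.32e34 kg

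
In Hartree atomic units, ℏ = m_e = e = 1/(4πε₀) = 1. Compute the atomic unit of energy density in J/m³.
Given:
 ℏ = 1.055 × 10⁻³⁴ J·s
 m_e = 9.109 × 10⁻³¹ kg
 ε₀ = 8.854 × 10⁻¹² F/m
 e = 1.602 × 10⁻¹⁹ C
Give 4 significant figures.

2.929 × 10¹³ J/m³

From ℏ = m_e = e = 1/(4πε₀) = 1 the energy density scale is u_au = E_h/a₀³ = m_e⁴e¹⁰/((4πε₀)⁵ℏ⁸).
E_h = 4.354 × 10⁻¹⁸ J
a₀ = 5.297 × 10⁻¹¹ m
E_h/a₀³ = 2.929 × 10¹³ J/m³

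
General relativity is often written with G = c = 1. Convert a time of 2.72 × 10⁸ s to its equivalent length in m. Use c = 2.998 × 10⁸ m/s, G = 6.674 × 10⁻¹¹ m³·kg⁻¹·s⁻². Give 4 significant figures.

8.155 × 10¹⁶ m

Time → length via c.
2.72 × 10⁸ s × (c) = 8.155 × 10¹⁶ m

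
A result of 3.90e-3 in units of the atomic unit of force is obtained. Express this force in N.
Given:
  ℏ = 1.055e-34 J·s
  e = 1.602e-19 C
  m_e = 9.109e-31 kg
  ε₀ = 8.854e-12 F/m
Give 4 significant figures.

3.206e-10 N

One atomic unit of force: F_au = E_h/a₀ = m_e²e⁶/((4πε₀)³ℏ⁴) = 8.220e-8 N.
3.90e-3 × 8.220e-8 N = 3.206e-10 N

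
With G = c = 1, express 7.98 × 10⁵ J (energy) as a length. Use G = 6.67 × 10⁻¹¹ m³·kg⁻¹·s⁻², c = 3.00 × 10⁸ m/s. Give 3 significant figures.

6.57 × 10⁻³⁹ m

Energy → length via G/c⁴.
7.98 × 10⁵ J × (G/c⁴) = 6.57 × 10⁻³⁹ m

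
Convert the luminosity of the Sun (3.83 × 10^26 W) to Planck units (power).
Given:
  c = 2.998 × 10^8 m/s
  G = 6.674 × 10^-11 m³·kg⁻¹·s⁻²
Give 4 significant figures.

Planck power: P_P = c⁵/G = 3.629 × 10^52 W.
3.83 × 10^26 / 3.629 × 10^52 = 1.055 × 10^-26

1.055 × 10^-26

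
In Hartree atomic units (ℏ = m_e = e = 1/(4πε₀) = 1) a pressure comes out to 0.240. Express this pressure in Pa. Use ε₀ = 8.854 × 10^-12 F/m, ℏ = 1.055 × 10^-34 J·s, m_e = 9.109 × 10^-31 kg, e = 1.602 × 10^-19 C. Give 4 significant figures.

7.030 × 10^12 Pa

One atomic unit of pressure: P_au = E_h/a₀³ = m_e⁴e¹⁰/((4πε₀)⁵ℏ⁸) = 2.929 × 10^13 Pa.
0.240 × 2.929 × 10^13 Pa = 7.030 × 10^12 Pa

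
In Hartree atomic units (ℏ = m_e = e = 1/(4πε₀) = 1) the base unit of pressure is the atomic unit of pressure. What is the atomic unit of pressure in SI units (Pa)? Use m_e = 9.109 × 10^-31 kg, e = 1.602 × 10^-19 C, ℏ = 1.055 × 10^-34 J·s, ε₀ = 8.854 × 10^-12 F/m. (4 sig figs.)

2.929 × 10^13 Pa

P_au = E_h/a₀³ = m_e⁴e¹⁰/((4πε₀)⁵ℏ⁸)
E_h = 4.354 × 10^-18 J
a₀ = 5.297 × 10^-11 m
E_h/a₀³ = 2.929 × 10^13 Pa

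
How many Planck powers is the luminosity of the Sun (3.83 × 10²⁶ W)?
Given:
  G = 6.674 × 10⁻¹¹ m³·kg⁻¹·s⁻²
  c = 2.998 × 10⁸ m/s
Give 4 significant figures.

1.055 × 10⁻²⁶

Planck power: P_P = c⁵/G = 3.629 × 10⁵² W.
3.83 × 10²⁶ / 3.629 × 10⁵² = 1.055 × 10⁻²⁶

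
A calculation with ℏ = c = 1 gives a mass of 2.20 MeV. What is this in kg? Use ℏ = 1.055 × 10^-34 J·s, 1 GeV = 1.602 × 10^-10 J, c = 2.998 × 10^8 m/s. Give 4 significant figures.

3.921 × 10^-30 kg

Mass is [E]/c²; divide by c².
1 GeV → 1/c² × (1 GeV in J) = 1.782 × 10^-27 kg.
Convert the energy scale: 2.20 MeV = 2.20 × 10^-3 GeV.
Result: 2.20 × 10^-3 × 1.782 × 10^-27 = 3.921 × 10^-30 kg.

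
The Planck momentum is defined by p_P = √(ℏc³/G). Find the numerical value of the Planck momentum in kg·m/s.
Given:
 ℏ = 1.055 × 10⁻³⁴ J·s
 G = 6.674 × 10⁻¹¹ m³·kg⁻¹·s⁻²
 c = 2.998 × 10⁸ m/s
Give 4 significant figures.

p_P = √(ℏc³/G)
  = √(42.60)
  = 6.527 kg·m/s

6.527 kg·m/s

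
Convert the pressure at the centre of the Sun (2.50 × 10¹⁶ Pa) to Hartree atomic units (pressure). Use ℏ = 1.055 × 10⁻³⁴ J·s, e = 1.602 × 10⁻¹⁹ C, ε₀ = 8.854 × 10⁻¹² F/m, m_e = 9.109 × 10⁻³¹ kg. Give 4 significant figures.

atomic unit of pressure: P_au = E_h/a₀³ = m_e⁴e¹⁰/((4πε₀)⁵ℏ⁸) = 2.929 × 10¹³ Pa.
2.50 × 10¹⁶ / 2.929 × 10¹³ = 853.5

853.5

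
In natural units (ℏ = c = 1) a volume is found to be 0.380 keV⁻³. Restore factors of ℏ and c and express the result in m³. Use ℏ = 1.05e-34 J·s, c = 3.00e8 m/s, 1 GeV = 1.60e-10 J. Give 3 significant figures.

Volume is [L]³ = [E]⁻³·(ℏc)³.
1 GeV⁻³ → (ℏc)³ × (1 GeV in J)⁻³ = 7.63e-48 m³.
Convert the energy scale: 0.380 keV⁻³ = 3.80e17 GeV⁻³.
Result: 3.80e17 × 7.63e-48 = 2.90e-30 m³.

2.90e-30 m³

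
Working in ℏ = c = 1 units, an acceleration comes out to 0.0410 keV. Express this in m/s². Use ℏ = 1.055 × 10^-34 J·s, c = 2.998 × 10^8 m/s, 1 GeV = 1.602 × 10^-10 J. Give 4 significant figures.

1.866 × 10^25 m/s²

Acceleration is [L]/[T]² = c·[E]/ℏ.
1 GeV → c/ℏ × (1 GeV in J) = 4.552 × 10^32 m/s².
Convert the energy scale: 0.0410 keV = 4.10 × 10^-8 GeV.
Result: 4.10 × 10^-8 × 4.552 × 10^32 = 1.866 × 10^25 m/s².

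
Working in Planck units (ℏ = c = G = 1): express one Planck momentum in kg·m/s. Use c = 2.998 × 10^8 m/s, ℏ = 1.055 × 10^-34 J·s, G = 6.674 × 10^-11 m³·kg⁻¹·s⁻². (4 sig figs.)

Dimensional analysis gives p_P = √(ℏc³/G).
  = √(42.60)
  = 6.527 kg·m/s

6.527 kg·m/s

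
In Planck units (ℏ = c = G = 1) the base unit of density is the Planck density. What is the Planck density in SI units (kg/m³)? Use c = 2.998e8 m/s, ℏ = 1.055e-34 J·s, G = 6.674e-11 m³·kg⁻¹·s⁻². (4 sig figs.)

ρ_P = c⁵/(ℏG²)
  = 2.422e42 / 4.699e-55
  = 5.154e96 kg/m³

5.154e96 kg/m³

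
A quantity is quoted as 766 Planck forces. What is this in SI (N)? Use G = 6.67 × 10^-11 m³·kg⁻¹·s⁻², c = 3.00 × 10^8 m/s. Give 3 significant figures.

9.30 × 10^46 N

One Planck force: F_P = c⁴/G = 1.21 × 10^44 N.
766 × 1.21 × 10^44 N = 9.30 × 10^46 N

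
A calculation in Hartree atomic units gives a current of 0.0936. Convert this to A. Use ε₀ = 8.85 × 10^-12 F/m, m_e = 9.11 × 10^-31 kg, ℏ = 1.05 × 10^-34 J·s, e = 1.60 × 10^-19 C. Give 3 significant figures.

6.24 × 10^-4 A

One atomic unit of electric current: I_au = e E_h/ℏ = m_e e⁵/((4πε₀)²ℏ³) = 6.67 × 10^-3 A.
0.0936 × 6.67 × 10^-3 A = 6.24 × 10^-4 A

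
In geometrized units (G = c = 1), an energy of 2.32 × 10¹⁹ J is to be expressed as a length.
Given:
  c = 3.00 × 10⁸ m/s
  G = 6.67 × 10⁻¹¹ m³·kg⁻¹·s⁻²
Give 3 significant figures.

1.91 × 10⁻²⁵ m

Energy → length via G/c⁴.
2.32 × 10¹⁹ J × (G/c⁴) = 1.91 × 10⁻²⁵ m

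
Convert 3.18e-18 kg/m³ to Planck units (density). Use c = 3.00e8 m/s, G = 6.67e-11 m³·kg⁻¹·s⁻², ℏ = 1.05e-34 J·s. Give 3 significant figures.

6.11e-115

Planck density: ρ_P = c⁵/(ℏG²) = 5.20e96 kg/m³.
3.18e-18 / 5.20e96 = 6.11e-115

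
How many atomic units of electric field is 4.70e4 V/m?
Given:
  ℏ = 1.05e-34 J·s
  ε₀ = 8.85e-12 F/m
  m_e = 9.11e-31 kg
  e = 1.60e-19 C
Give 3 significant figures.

9.03e-8

atomic unit of electric field: E_au = E_h/(e a₀) = m_e²e⁵/((4πε₀)³ℏ⁴) = 5.20e11 V/m.
4.70e4 / 5.20e11 = 9.03e-8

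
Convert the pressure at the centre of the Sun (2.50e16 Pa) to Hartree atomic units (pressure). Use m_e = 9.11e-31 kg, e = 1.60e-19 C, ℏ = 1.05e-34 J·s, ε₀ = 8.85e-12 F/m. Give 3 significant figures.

830

atomic unit of pressure: P_au = E_h/a₀³ = m_e⁴e¹⁰/((4πε₀)⁵ℏ⁸) = 3.01e13 Pa.
2.50e16 / 3.01e13 = 830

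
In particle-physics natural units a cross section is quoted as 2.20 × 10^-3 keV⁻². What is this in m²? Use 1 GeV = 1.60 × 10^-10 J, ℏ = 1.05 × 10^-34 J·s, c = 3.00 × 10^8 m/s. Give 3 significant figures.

Area is [L]² = [E]⁻²·(ℏc)²; restore (ℏc)².
1 GeV⁻² → (ℏc)² × (1 GeV in J)⁻² = 3.88 × 10^-32 m².
Convert the energy scale: 2.20 × 10^-3 keV⁻² = 2.20 × 10^9 GeV⁻².
Result: 2.20 × 10^9 × 3.88 × 10^-32 = 8.53 × 10^-23 m².

8.53 × 10^-23 m²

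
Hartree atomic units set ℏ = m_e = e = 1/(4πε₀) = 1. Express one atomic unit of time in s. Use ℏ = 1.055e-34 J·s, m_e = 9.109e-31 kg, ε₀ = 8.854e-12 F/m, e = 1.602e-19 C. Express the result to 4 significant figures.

2.423e-17 s

The unique combination of the constants set to 1 with dimensions of time is τ_au = (4πε₀)²ℏ³/(m_e e⁴).
E_h = 4.354e-18 J
ℏ/E_h = 2.423e-17 s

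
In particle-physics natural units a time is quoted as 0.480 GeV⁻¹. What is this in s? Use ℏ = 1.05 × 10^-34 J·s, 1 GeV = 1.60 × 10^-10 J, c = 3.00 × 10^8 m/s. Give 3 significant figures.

3.15 × 10^-25 s

A time is [E]⁻¹ in ℏ=c=1; restore one factor of ℏ.
1 GeV⁻¹ → ℏ × (1 GeV in J)⁻¹ = 6.56 × 10^-25 s.
Result: 0.480 × 6.56 × 10^-25 = 3.15 × 10^-25 s.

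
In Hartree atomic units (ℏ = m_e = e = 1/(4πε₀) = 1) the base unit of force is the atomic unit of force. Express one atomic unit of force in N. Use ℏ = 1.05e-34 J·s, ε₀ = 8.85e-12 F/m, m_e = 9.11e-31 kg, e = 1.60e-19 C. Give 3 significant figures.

F_au = E_h/a₀ = m_e²e⁶/((4πε₀)³ℏ⁴)
E_h = 4.38e-18 J
a₀ = 5.26e-11 m
E_h/a₀ = 8.33e-8 N

8.33e-8 N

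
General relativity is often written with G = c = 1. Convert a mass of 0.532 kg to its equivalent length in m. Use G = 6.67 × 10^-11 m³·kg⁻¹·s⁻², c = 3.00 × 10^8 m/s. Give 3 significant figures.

3.94 × 10^-28 m

In G = c = 1 units mass has dimensions of length; the conversion factor is G/c².
0.532 kg × (G/c²) = 3.94 × 10^-28 m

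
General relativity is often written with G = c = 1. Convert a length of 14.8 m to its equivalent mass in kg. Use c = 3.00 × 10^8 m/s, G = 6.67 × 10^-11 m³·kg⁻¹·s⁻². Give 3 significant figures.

2.00 × 10^28 kg

Length → mass via c²/G.
14.8 m × (c²/G) = 2.00 × 10^28 kg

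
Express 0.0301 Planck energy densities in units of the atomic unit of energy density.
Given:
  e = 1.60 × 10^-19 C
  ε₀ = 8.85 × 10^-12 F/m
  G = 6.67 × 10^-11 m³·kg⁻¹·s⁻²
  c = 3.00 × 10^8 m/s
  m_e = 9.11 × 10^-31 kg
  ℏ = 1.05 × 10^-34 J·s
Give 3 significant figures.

Planck energy density: u_P = c⁷/(ℏG²) = 4.68 × 10^113 J/m³
atomic unit of energy density: u_au = E_h/a₀³ = m_e⁴e¹⁰/((4πε₀)⁵ℏ⁸) = 3.01 × 10^13 J/m³
0.0301 × 4.68 × 10^113 / 3.01 × 10^13 = 4.68 × 10^98

4.68 × 10^98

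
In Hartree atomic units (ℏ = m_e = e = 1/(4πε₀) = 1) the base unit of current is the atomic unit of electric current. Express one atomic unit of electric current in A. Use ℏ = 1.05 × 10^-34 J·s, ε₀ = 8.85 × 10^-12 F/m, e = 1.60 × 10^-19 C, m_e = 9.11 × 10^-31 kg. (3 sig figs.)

6.67 × 10^-3 A

I_au = e E_h/ℏ = m_e e⁵/((4πε₀)²ℏ³)
E_h = 4.38 × 10^-18 J
e·E_h/ℏ = 6.67 × 10^-3 A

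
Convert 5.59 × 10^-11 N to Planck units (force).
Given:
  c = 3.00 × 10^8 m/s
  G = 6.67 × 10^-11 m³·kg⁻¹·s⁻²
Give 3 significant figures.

4.60 × 10^-55

Planck force: F_P = c⁴/G = 1.21 × 10^44 N.
5.59 × 10^-11 / 1.21 × 10^44 = 4.60 × 10^-55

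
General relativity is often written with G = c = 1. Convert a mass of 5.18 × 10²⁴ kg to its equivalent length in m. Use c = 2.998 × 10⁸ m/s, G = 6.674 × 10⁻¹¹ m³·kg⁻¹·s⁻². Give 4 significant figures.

3.846 × 10⁻³ m

In G = c = 1 units mass has dimensions of length; the conversion factor is G/c².
5.18 × 10²⁴ kg × (G/c²) = 3.846 × 10⁻³ m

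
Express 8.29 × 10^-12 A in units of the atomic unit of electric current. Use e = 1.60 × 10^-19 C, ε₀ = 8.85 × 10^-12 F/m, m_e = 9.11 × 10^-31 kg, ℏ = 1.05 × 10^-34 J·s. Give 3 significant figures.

atomic unit of electric current: I_au = e E_h/ℏ = m_e e⁵/((4πε₀)²ℏ³) = 6.67 × 10^-3 A.
8.29 × 10^-12 / 6.67 × 10^-3 = 1.24 × 10^-9

1.24 × 10^-9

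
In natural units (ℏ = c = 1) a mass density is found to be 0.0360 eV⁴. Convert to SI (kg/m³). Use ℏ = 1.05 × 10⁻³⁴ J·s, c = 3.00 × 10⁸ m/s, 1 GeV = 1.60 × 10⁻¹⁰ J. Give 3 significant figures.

8.39 × 10⁻¹⁸ kg/m³

Mass density is [E]/(c²[L]³) = [E]⁴/(ℏ³c⁵).
1 GeV⁴ → 1/(ℏ³c⁵) × (1 GeV in J)⁴ = 2.33 × 10²⁰ kg/m³.
Convert the energy scale: 0.0360 eV⁴ = 3.60 × 10⁻³⁸ GeV⁴.
Result: 3.60 × 10⁻³⁸ × 2.33 × 10²⁰ = 8.39 × 10⁻¹⁸ kg/m³.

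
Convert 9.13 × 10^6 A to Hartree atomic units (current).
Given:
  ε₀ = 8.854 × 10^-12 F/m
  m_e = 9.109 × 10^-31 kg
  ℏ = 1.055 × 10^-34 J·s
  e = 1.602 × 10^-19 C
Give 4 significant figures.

atomic unit of electric current: I_au = e E_h/ℏ = m_e e⁵/((4πε₀)²ℏ³) = 6.612 × 10^-3 A.
9.13 × 10^6 / 6.612 × 10^-3 = 1.381 × 10^9

1.381 × 10^9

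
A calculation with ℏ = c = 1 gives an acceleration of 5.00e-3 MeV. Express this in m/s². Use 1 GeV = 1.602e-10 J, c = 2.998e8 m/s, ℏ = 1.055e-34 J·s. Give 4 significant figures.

Acceleration is [L]/[T]² = c·[E]/ℏ.
1 GeV → c/ℏ × (1 GeV in J) = 4.552e32 m/s².
Convert the energy scale: 5.00e-3 MeV = 5.00e-6 GeV.
Result: 5.00e-6 × 4.552e32 = 2.276e27 m/s².

2.276e27 m/s²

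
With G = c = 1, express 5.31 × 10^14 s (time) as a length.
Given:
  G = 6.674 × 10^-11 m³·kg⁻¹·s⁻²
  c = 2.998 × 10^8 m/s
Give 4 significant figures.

1.592 × 10^23 m

Time → length via c.
5.31 × 10^14 s × (c) = 1.592 × 10^23 m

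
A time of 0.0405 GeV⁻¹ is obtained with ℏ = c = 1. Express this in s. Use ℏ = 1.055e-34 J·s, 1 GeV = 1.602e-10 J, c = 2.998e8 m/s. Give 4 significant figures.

A time is [E]⁻¹ in ℏ=c=1; restore one factor of ℏ.
1 GeV⁻¹ → ℏ × (1 GeV in J)⁻¹ = 6.586e-25 s.
Result: 0.0405 × 6.586e-25 = 2.667e-26 s.

2.667e-26 s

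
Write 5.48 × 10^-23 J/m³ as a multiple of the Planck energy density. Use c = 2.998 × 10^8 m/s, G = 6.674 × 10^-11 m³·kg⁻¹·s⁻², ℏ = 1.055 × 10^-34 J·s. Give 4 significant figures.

Planck energy density: u_P = c⁷/(ℏG²) = 4.632 × 10^113 J/m³.
5.48 × 10^-23 / 4.632 × 10^113 = 1.183 × 10^-136

1.183 × 10^-136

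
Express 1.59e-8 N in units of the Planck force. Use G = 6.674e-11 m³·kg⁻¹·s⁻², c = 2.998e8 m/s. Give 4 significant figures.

1.314e-52

Planck force: F_P = c⁴/G = 1.210e44 N.
1.59e-8 / 1.210e44 = 1.314e-52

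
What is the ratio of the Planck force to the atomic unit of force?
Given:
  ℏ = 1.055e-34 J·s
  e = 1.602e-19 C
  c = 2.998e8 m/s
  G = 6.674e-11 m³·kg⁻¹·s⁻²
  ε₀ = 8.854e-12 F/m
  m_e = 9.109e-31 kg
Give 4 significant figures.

Planck force: F_P = c⁴/G = 1.210e44 N
atomic unit of force: F_au = E_h/a₀ = m_e²e⁶/((4πε₀)³ℏ⁴) = 8.220e-8 N
ratio = 1.210e44 / 8.220e-8 = 1.473e51

1.473e51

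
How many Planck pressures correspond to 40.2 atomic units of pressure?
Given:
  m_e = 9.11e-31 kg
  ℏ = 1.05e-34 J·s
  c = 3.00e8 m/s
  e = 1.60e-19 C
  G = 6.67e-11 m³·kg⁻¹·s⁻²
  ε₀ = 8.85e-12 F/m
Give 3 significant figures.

2.59e-99

atomic unit of pressure: P_au = E_h/a₀³ = m_e⁴e¹⁰/((4πε₀)⁵ℏ⁸) = 3.01e13 Pa
Planck pressure: p_P = c⁷/(ℏG²) = 4.68e113 Pa
40.2 × 3.01e13 / 4.68e113 = 2.59e-99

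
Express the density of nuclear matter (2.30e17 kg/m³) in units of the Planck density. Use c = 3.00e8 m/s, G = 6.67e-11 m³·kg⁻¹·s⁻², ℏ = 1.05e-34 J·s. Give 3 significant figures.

Planck density: ρ_P = c⁵/(ℏG²) = 5.20e96 kg/m³.
2.30e17 / 5.20e96 = 4.42e-80

4.42e-80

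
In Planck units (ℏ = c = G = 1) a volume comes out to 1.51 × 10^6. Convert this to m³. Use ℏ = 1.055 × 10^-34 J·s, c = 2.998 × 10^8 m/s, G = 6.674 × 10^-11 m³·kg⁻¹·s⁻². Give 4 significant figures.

One Planck volume: V_P = (ℏG/c³)^(3/2) = 4.224 × 10^-105 m³.
1.51 × 10^6 × 4.224 × 10^-105 m³ = 6.378 × 10^-99 m³

6.378 × 10^-99 m³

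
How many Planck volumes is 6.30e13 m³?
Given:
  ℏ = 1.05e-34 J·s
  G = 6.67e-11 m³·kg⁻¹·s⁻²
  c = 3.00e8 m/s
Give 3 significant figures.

Planck volume: V_P = (ℏG/c³)^(3/2) = 4.18e-105 m³.
6.30e13 / 4.18e-105 = 1.51e118

1.51e118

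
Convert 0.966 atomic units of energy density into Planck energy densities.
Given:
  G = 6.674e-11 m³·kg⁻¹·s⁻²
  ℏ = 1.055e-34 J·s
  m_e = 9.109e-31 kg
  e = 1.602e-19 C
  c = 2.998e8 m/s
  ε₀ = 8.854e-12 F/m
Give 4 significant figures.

atomic unit of energy density: u_au = E_h/a₀³ = m_e⁴e¹⁰/((4πε₀)⁵ℏ⁸) = 2.929e13 J/m³
Planck energy density: u_P = c⁷/(ℏG²) = 4.632e113 J/m³
0.966 × 2.929e13 / 4.632e113 = 6.108e-101

6.108e-101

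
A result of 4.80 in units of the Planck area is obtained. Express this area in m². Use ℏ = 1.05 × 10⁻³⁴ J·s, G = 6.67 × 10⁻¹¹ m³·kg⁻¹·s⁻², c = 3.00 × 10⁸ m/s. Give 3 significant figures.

1.25 × 10⁻⁶⁹ m²

One Planck area: A_P = ℏG/c³ = 2.59 × 10⁻⁷⁰ m².
4.80 × 2.59 × 10⁻⁷⁰ m² = 1.25 × 10⁻⁶⁹ m²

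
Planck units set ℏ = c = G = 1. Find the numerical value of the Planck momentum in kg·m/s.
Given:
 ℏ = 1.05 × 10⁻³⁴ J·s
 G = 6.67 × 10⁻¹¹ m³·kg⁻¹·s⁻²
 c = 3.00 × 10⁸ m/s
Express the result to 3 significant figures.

6.52 kg·m/s

The unique combination of the constants set to 1 with dimensions of momentum is p_P = √(ℏc³/G).
  = √(42.5)
  = 6.52 kg·m/s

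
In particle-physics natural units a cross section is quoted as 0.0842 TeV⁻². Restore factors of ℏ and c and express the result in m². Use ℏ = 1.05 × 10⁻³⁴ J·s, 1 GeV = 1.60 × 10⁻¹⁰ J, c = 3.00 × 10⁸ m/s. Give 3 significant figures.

Area is [L]² = [E]⁻²·(ℏc)²; restore (ℏc)².
1 GeV⁻² → (ℏc)² × (1 GeV in J)⁻² = 3.88 × 10⁻³² m².
Convert the energy scale: 0.0842 TeV⁻² = 8.42 × 10⁻⁸ GeV⁻².
Result: 8.42 × 10⁻⁸ × 3.88 × 10⁻³² = 3.26 × 10⁻³⁹ m².

3.26 × 10⁻³⁹ m²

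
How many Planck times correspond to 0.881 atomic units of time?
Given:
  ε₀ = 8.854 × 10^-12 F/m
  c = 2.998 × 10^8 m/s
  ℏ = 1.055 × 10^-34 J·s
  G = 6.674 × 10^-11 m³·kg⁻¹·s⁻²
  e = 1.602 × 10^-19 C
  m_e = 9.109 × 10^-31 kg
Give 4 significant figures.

atomic unit of time: τ_au = (4πε₀)²ℏ³/(m_e e⁴) = 2.423 × 10^-17 s
Planck time: t_P = √(ℏG/c⁵) = 5.392 × 10^-44 s
0.881 × 2.423 × 10^-17 / 5.392 × 10^-44 = 3.959 × 10^26

3.959 × 10^26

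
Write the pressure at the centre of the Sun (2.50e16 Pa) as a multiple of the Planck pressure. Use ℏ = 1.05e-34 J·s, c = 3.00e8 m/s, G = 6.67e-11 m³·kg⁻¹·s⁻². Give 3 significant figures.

5.34e-98

Planck pressure: p_P = c⁷/(ℏG²) = 4.68e113 Pa.
2.50e16 / 4.68e113 = 5.34e-98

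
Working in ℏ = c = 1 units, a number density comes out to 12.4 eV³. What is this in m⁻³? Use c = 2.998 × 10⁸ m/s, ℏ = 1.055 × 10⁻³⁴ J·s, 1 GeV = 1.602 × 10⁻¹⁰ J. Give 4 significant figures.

Number density is [L]⁻³ = [E]³/(ℏc)³.
1 GeV³ → 1/(ℏc)³ × (1 GeV in J)³ = 1.299 × 10⁴⁷ m⁻³.
Convert the energy scale: 12.4 eV³ = 1.24 × 10⁻²⁶ GeV³.
Result: 1.24 × 10⁻²⁶ × 1.299 × 10⁴⁷ = 1.611 × 10²¹ m⁻³.

1.611 × 10²¹ m⁻³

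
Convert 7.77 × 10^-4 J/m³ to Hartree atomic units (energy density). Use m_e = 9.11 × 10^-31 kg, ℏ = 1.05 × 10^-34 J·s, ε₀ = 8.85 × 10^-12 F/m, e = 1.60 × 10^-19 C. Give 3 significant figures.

2.58 × 10^-17

atomic unit of energy density: u_au = E_h/a₀³ = m_e⁴e¹⁰/((4πε₀)⁵ℏ⁸) = 3.01 × 10^13 J/m³.
7.77 × 10^-4 / 3.01 × 10^13 = 2.58 × 10^-17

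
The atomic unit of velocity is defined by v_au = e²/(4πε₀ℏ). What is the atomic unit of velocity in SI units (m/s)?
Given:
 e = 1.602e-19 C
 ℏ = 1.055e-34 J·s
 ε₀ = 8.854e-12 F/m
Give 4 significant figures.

2.186e6 m/s

v_au = e²/(4πε₀ℏ)
  = 2.566e-38 / 1.174e-44
  = 2.186e6 m/s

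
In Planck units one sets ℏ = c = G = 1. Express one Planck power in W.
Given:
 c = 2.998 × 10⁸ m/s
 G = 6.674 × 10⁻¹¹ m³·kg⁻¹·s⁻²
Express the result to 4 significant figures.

3.629 × 10⁵² W

P_P = c⁵/G
  = 2.422 × 10⁴² / 6.674 × 10⁻¹¹
  = 3.629 × 10⁵² W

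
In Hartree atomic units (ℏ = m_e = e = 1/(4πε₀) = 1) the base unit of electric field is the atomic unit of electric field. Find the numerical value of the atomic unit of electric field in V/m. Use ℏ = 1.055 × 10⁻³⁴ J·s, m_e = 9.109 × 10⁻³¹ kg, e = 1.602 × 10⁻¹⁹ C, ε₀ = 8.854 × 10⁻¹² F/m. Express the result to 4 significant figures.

5.131 × 10¹¹ V/m

E_au = E_h/(e a₀) = m_e²e⁵/((4πε₀)³ℏ⁴)
E_h = 4.354 × 10⁻¹⁸ J
a₀ = 5.297 × 10⁻¹¹ m
E_h/(e·a₀) = 5.131 × 10¹¹ V/m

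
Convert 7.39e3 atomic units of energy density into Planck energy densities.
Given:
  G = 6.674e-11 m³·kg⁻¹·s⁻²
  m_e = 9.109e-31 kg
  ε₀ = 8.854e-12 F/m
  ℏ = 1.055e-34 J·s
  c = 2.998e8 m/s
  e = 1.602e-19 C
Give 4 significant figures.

atomic unit of energy density: u_au = E_h/a₀³ = m_e⁴e¹⁰/((4πε₀)⁵ℏ⁸) = 2.929e13 J/m³
Planck energy density: u_P = c⁷/(ℏG²) = 4.632e113 J/m³
7.39e3 × 2.929e13 / 4.632e113 = 4.673e-97

4.673e-97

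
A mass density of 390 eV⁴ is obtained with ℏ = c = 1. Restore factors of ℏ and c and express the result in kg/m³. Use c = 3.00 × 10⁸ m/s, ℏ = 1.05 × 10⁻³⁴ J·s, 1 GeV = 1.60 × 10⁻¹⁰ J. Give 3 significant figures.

9.09 × 10⁻¹⁴ kg/m³

Mass density is [E]/(c²[L]³) = [E]⁴/(ℏ³c⁵).
1 GeV⁴ → 1/(ℏ³c⁵) × (1 GeV in J)⁴ = 2.33 × 10²⁰ kg/m³.
Convert the energy scale: 390 eV⁴ = 3.90 × 10⁻³⁴ GeV⁴.
Result: 3.90 × 10⁻³⁴ × 2.33 × 10²⁰ = 9.09 × 10⁻¹⁴ kg/m³.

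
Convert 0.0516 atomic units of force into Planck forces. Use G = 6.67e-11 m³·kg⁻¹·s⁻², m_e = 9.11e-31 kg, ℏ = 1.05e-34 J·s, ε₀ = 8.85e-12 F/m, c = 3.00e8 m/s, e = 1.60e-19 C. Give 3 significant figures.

atomic unit of force: F_au = E_h/a₀ = m_e²e⁶/((4πε₀)³ℏ⁴) = 8.33e-8 N
Planck force: F_P = c⁴/G = 1.21e44 N
0.0516 × 8.33e-8 / 1.21e44 = 3.54e-53

3.54e-53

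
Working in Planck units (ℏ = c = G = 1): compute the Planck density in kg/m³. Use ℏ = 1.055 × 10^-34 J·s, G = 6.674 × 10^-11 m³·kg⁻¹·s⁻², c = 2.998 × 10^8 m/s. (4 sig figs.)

5.154 × 10^96 kg/m³

The unique combination of the constants set to 1 with dimensions of density is ρ_P = c⁵/(ℏG²).
  = 2.422 × 10^42 / 4.699 × 10^-55
  = 5.154 × 10^96 kg/m³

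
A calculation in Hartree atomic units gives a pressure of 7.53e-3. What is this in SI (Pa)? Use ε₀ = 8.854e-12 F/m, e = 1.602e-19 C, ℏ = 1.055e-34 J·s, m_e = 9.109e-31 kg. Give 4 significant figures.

One atomic unit of pressure: P_au = E_h/a₀³ = m_e⁴e¹⁰/((4πε₀)⁵ℏ⁸) = 2.929e13 Pa.
7.53e-3 × 2.929e13 Pa = 2.206e11 Pa

2.206e11 Pa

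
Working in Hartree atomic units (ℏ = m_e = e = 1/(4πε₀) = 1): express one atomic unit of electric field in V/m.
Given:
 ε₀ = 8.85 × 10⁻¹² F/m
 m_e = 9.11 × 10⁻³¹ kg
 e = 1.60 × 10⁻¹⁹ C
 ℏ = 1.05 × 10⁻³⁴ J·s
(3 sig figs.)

5.20 × 10¹¹ V/m

The unique combination of the constants set to 1 with dimensions of electric field is E_au = E_h/(e a₀) = m_e²e⁵/((4πε₀)³ℏ⁴).
E_h = 4.38 × 10⁻¹⁸ J
a₀ = 5.26 × 10⁻¹¹ m
E_h/(e·a₀) = 5.20 × 10¹¹ V/m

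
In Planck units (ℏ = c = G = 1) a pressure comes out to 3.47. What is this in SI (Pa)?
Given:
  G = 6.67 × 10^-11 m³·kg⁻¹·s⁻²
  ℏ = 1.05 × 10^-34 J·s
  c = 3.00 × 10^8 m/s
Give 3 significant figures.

1.62 × 10^114 Pa

One Planck pressure: p_P = c⁷/(ℏG²) = 4.68 × 10^113 Pa.
3.47 × 4.68 × 10^113 Pa = 1.62 × 10^114 Pa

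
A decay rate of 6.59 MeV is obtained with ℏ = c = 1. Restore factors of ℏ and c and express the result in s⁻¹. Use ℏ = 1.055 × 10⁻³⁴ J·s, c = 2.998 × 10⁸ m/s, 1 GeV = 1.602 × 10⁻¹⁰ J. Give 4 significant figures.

1.001 × 10²² s⁻¹

A rate is [E]/ℏ; divide by ℏ.
1 GeV → 1/ℏ × (1 GeV in J) = 1.518 × 10²⁴ s⁻¹.
Convert the energy scale: 6.59 MeV = 6.59 × 10⁻³ GeV.
Result: 6.59 × 10⁻³ × 1.518 × 10²⁴ = 1.001 × 10²² s⁻¹.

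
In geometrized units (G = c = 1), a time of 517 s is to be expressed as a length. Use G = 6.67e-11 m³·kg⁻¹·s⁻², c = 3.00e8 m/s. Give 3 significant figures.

1.55e11 m

Time → length via c.
517 s × (c) = 1.55e11 m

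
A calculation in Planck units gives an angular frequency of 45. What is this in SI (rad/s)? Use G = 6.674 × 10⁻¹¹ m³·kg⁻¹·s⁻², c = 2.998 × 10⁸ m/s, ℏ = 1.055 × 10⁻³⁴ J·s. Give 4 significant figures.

One Planck angular frequency: ω_P = √(c⁵/(ℏG)) = 1.855 × 10⁴³ rad/s.
45 × 1.855 × 10⁴³ rad/s = 8.346 × 10⁴⁴ rad/s

8.346 × 10⁴⁴ rad/s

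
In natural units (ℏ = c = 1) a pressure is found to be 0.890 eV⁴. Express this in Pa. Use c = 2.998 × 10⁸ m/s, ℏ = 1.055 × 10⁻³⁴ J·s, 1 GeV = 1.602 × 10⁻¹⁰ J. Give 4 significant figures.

18.53 Pa

Pressure is [E]/[L]³ = [E]⁴/(ℏc)³.
1 GeV⁴ → 1/(ℏc)³ × (1 GeV in J)⁴ = 2.082 × 10³⁷ Pa.
Convert the energy scale: 0.890 eV⁴ = 8.90 × 10⁻³⁷ GeV⁴.
Result: 8.90 × 10⁻³⁷ × 2.082 × 10³⁷ = 18.53 Pa.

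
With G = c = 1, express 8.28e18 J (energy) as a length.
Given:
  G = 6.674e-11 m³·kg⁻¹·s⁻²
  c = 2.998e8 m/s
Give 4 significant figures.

Energy → length via G/c⁴.
8.28e18 J × (G/c⁴) = 6.841e-26 m

6.841e-26 m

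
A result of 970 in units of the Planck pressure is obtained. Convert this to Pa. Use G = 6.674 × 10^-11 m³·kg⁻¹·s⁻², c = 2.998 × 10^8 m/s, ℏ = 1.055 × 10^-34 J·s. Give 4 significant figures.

One Planck pressure: p_P = c⁷/(ℏG²) = 4.632 × 10^113 Pa.
970 × 4.632 × 10^113 Pa = 4.493 × 10^116 Pa

4.493 × 10^116 Pa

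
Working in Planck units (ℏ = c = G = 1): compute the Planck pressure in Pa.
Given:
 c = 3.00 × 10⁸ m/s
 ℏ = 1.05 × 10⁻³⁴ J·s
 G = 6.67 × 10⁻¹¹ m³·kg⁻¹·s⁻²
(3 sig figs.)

The unique combination of the constants set to 1 with dimensions of pressure is p_P = c⁷/(ℏG²).
  = 2.19 × 10⁵⁹ / 4.67 × 10⁻⁵⁵
  = 4.68 × 10¹¹³ Pa

4.68 × 10¹¹³ Pa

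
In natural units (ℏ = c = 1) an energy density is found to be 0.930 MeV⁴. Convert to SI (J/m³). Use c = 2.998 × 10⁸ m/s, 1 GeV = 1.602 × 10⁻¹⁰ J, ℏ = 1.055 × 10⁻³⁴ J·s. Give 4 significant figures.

[E]/[L]³ = [E]⁴/(ℏc)³; restore (ℏc)⁻³.
1 GeV⁴ → 1/(ℏc)³ × (1 GeV in J)⁴ = 2.082 × 10³⁷ J/m³.
Convert the energy scale: 0.930 MeV⁴ = 9.30 × 10⁻¹³ GeV⁴.
Result: 9.30 × 10⁻¹³ × 2.082 × 10³⁷ = 1.936 × 10²⁵ J/m³.

1.936 × 10²⁵ J/m³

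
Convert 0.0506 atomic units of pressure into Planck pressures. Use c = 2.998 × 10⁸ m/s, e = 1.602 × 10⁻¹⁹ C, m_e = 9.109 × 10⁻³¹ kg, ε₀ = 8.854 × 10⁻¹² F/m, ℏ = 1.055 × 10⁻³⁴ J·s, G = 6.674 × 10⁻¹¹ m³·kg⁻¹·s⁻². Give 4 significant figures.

atomic unit of pressure: P_au = E_h/a₀³ = m_e⁴e¹⁰/((4πε₀)⁵ℏ⁸) = 2.929 × 10¹³ Pa
Planck pressure: p_P = c⁷/(ℏG²) = 4.632 × 10¹¹³ Pa
0.0506 × 2.929 × 10¹³ / 4.632 × 10¹¹³ = 3.200 × 10⁻¹⁰²

3.200 × 10⁻¹⁰²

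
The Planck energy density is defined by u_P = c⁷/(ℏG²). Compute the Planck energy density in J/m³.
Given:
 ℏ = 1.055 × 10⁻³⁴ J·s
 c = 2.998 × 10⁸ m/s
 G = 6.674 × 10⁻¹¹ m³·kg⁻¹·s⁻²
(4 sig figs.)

u_P = c⁷/(ℏG²)
  = 2.177 × 10⁵⁹ / 4.699 × 10⁻⁵⁵
  = 4.632 × 10¹¹³ J/m³

4.632 × 10¹¹³ J/m³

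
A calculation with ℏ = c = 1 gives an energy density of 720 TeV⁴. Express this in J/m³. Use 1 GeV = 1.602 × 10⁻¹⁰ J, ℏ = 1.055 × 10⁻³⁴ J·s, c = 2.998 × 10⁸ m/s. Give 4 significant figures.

1.499 × 10⁵² J/m³

[E]/[L]³ = [E]⁴/(ℏc)³; restore (ℏc)⁻³.
1 GeV⁴ → 1/(ℏc)³ × (1 GeV in J)⁴ = 2.082 × 10³⁷ J/m³.
Convert the energy scale: 720 TeV⁴ = 7.20 × 10¹⁴ GeV⁴.
Result: 7.20 × 10¹⁴ × 2.082 × 10³⁷ = 1.499 × 10⁵² J/m³.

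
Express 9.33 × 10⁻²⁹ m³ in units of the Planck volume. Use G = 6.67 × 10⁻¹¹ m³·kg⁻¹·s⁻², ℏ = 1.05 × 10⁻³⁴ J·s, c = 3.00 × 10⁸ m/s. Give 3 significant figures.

Planck volume: V_P = (ℏG/c³)^(3/2) = 4.18 × 10⁻¹⁰⁵ m³.
9.33 × 10⁻²⁹ / 4.18 × 10⁻¹⁰⁵ = 2.23 × 10⁷⁶

2.23 × 10⁷⁶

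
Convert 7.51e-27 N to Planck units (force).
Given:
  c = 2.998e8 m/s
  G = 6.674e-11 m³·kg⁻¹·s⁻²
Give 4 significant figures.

6.204e-71

Planck force: F_P = c⁴/G = 1.210e44 N.
7.51e-27 / 1.210e44 = 6.204e-71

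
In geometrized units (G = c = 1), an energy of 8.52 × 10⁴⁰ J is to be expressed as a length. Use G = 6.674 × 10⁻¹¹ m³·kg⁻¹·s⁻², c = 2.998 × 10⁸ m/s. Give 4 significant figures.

Energy → length via G/c⁴.
8.52 × 10⁴⁰ J × (G/c⁴) = 7.039 × 10⁻⁴ m

7.039 × 10⁻⁴ m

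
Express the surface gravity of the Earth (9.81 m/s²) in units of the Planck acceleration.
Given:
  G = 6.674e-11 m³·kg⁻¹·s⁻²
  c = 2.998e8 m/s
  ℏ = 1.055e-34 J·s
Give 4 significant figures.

Planck acceleration: a_P = √(c⁷/(ℏG)) = 5.560e51 m/s².
9.81 / 5.560e51 = 1.764e-51

1.764e-51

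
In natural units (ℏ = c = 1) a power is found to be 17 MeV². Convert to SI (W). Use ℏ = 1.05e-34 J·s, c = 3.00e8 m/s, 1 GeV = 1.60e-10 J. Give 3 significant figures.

4.14e9 W

Power is [E]/[T] = [E]²/ℏ.
1 GeV² → 1/ℏ × (1 GeV in J)² = 2.44e14 W.
Convert the energy scale: 17 MeV² = 1.70e-5 GeV².
Result: 1.70e-5 × 2.44e14 = 4.14e9 W.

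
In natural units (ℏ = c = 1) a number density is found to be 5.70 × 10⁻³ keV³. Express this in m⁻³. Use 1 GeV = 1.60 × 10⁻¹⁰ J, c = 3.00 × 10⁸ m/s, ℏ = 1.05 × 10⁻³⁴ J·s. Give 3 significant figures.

7.47 × 10²⁶ m⁻³

Number density is [L]⁻³ = [E]³/(ℏc)³.
1 GeV³ → 1/(ℏc)³ × (1 GeV in J)³ = 1.31 × 10⁴⁷ m⁻³.
Convert the energy scale: 5.70 × 10⁻³ keV³ = 5.70 × 10⁻²¹ GeV³.
Result: 5.70 × 10⁻²¹ × 1.31 × 10⁴⁷ = 7.47 × 10²⁶ m⁻³.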